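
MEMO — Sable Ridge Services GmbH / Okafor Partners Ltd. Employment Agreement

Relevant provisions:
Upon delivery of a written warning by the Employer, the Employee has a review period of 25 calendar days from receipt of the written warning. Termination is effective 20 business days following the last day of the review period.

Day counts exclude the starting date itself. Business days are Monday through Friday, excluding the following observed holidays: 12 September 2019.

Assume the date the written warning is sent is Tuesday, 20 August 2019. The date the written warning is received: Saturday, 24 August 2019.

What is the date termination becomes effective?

16 October 2019

The last day of the review period: 25 calendar days after 24 August 2019 is 18 September 2019.
From Wednesday, 18 September 2019, 20 business days (Sep 19, Sep 20, Sep 23, Sep 24, …, Oct 14, Oct 15, Oct 16, skipping weekends) brings us to Wednesday, 16 October 2019, which is the date termination becomes effective.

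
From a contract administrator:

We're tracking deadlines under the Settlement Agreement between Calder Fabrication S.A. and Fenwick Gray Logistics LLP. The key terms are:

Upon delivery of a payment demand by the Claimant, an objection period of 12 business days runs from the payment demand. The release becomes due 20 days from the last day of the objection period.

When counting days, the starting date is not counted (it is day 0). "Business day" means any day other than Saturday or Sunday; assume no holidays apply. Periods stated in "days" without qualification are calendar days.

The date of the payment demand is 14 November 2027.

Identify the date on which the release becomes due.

20 December 2027

The last day of the objection period: counting 12 business days from Sunday, 14 November 2027 (Nov 15, Nov 16, Nov 17, Nov 18, …, Nov 26, Nov 29, Nov 30, skipping weekends) reaches Tuesday, 30 November 2027.
The date on which the release becomes due: 30 November 2027 + 20 days = 20 December 2027.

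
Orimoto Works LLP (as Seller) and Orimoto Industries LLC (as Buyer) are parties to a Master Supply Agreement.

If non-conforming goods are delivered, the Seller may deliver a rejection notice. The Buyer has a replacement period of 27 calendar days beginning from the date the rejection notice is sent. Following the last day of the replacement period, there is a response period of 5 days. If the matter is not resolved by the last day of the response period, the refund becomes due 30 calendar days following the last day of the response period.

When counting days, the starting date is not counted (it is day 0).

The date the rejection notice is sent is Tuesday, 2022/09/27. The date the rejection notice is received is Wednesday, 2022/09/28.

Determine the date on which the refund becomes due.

2022/11/28

The last day of the replacement period: 27 calendar days after 2022/09/27 is 2022/10/24.
Adding 5 calendar days to 2022/10/24 gives 2022/10/29, which is the last day of the response period.
The date on which the refund becomes due: 30 calendar days after 2022/10/29 is 2022/11/28.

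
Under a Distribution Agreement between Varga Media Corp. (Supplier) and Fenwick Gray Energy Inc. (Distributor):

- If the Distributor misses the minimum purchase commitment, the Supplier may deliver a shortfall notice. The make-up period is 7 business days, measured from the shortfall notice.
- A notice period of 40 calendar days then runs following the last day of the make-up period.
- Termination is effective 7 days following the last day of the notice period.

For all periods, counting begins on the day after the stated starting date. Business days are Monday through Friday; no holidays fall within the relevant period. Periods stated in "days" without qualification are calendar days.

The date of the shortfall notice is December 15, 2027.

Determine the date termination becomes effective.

February 9, 2028

The last day of the make-up period: counting 7 business days from Wednesday, December 15, 2027 (Dec 16, Dec 17, Dec 20, Dec 21, Dec 22, Dec 23, Dec 24, skipping weekends) reaches Friday, December 24, 2027.
The last day of the notice period: 40 calendar days after December 24, 2027 is February 2, 2028.
The date termination becomes effective: February 2, 2028 + 7 days = February 9, 2028.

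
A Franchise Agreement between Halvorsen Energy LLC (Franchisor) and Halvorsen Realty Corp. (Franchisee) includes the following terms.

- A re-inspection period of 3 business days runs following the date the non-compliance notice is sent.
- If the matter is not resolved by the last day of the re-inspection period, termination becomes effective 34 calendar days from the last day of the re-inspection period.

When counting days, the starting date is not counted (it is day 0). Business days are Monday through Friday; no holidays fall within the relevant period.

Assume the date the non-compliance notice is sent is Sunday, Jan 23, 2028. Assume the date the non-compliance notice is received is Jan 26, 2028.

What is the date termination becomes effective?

From Sunday, Jan 23, 2028, 3 business days (Jan 24, Jan 25, Jan 26, skipping weekends) brings us to Wednesday, Jan 26, 2028, which is the last day of the re-inspection period.
The date termination becomes effective: 34 calendar days after Jan 26, 2028 is Feb 29, 2028.

Feb 29, 2028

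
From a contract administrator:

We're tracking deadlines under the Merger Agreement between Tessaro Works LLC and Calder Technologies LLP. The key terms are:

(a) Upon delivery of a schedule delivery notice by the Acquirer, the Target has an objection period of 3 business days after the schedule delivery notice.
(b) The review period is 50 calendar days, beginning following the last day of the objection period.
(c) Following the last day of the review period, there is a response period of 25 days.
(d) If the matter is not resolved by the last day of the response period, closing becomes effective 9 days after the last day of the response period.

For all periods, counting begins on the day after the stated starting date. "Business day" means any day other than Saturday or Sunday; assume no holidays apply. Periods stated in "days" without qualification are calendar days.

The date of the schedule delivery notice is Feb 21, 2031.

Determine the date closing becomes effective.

The last day of the objection period: 3 business days after Friday, Feb 21, 2031, skipping weekends — Feb 24, Feb 25, Feb 26 — lands on Wednesday, Feb 26, 2031.
The last day of the review period: 50 calendar days after Feb 26, 2031 is Apr 17, 2031.
The last day of the response period: Apr 17, 2031 + 25 days = May 12, 2031.
The date closing becomes effective: May 12, 2031 + 9 days = May 21, 2031.

May 21, 2031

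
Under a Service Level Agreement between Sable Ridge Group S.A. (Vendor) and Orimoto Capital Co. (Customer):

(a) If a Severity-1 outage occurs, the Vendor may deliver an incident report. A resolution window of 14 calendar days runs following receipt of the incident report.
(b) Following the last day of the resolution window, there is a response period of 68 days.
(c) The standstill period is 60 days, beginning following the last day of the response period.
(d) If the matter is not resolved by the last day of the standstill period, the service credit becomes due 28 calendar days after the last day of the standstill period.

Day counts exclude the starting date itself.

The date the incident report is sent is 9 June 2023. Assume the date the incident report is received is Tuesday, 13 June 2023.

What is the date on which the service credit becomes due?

Adding 14 calendar days to 13 June 2023 gives 27 June 2023, which is the last day of the resolution window.
Adding 68 calendar days to 27 June 2023 gives 3 September 2023, which is the last day of the response period.
The last day of the standstill period: 60 calendar days after 3 September 2023 is 2 November 2023.
The date on which the service credit becomes due: 2 November 2023 + 28 days = 30 November 2023.

30 November 2023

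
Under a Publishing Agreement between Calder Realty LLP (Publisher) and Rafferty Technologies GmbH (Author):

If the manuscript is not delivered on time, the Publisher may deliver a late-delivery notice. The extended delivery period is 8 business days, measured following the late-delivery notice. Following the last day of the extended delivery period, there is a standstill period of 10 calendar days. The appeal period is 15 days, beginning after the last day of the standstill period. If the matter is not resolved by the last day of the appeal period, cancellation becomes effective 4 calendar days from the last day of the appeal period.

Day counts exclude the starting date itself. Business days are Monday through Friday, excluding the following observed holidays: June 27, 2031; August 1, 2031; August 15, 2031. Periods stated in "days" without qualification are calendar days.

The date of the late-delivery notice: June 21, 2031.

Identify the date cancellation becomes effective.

The last day of the extended delivery period: counting 8 business days from Saturday, June 21, 2031 (Jun 23, Jun 24, Jun 25, Jun 26, Jun 30, Jul 1, Jul 2, Jul 3, skipping weekends and the listed holiday on Jun 27) reaches Thursday, July 3, 2031.
The last day of the standstill period: 10 calendar days after July 3, 2031 is July 13, 2031.
The last day of the appeal period: 15 calendar days after July 13, 2031 is July 28, 2031.
The date cancellation becomes effective: July 28, 2031 + 4 days = August 1, 2031.

August 1, 2031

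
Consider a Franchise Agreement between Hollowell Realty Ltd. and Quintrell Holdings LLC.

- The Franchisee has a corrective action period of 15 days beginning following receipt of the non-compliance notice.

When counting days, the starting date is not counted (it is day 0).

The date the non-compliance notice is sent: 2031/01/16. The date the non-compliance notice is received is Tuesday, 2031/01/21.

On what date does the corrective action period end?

2031/02/05

The last day of the corrective action period: 15 calendar days after 2031/01/21 is 2031/02/05.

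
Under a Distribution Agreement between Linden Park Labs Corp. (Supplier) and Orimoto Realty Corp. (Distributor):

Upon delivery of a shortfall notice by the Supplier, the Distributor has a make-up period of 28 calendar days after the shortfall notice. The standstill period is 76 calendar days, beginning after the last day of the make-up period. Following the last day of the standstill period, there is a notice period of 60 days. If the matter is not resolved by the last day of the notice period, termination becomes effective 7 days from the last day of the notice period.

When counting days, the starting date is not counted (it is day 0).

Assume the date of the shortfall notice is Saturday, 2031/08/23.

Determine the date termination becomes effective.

2032/02/10

The last day of the make-up period: 2031/08/23 + 28 days = 2031/09/20.
The last day of the standstill period: 76 calendar days after 2031/09/20 is 2031/12/05.
The last day of the notice period: 2031/12/05 + 60 days = 2032/02/03.
The date termination becomes effective: 7 calendar days after 2032/02/03 is 2032/02/10.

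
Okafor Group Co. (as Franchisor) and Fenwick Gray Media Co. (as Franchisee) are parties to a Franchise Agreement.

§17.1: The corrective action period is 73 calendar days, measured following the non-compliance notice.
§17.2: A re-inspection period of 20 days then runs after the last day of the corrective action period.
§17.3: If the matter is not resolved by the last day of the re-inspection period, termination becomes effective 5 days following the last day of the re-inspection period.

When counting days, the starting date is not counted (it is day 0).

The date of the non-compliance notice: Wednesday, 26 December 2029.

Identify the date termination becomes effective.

3 April 2030

The last day of the corrective action period: 26 December 2029 + 73 days = 9 March 2030.
The last day of the re-inspection period: 20 calendar days after 9 March 2030 is 29 March 2030.
The date termination becomes effective: 5 calendar days after 29 March 2030 is 3 April 2030.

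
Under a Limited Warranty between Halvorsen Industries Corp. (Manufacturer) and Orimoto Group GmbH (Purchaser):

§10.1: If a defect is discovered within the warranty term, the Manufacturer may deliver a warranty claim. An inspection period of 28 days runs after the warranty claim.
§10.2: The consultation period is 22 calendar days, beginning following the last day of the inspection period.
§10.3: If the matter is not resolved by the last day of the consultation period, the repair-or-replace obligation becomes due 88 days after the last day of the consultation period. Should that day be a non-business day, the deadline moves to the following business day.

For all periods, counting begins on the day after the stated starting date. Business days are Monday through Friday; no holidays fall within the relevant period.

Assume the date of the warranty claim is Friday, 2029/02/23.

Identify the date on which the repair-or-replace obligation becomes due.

Adding 28 calendar days to 2029/02/23 gives 2029/03/23, which is the last day of the inspection period.
The last day of the consultation period: 22 calendar days after 2029/03/23 is 2029/04/14.
The date on which the repair-or-replace obligation becomes due: 88 calendar days after 2029/04/14 is 2029/07/11. 2029/07/11 is a Wednesday, so no roll-forward applies.

2029/07/11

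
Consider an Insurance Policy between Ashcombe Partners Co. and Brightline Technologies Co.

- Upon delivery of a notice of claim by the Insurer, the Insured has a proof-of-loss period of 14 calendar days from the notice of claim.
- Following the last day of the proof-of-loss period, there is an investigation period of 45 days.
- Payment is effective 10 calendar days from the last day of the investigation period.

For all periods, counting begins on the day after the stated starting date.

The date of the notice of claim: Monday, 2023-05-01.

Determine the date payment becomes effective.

The last day of the proof-of-loss period: 14 calendar days after 2023-05-01 is 2023-05-15.
The last day of the investigation period: 2023-05-15 + 45 days = 2023-06-29.
The date payment becomes effective: 10 calendar days after 2023-06-29 is 2023-07-09.

2023-07-09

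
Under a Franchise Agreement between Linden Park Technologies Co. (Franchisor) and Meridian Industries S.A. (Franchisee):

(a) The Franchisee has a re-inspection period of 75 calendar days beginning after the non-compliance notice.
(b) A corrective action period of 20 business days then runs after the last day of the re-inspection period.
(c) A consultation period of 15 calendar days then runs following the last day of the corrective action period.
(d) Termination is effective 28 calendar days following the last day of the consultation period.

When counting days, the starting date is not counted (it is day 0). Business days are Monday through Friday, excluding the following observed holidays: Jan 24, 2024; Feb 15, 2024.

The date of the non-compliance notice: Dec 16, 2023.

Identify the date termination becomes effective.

The last day of the re-inspection period: Dec 16, 2023 + 75 days = Feb 29, 2024.
The last day of the corrective action period: 20 business days after Thursday, Feb 29, 2024, skipping weekends — Mar 1, Mar 4, Mar 5, Mar 6, …, Mar 26, Mar 27, Mar 28 — lands on Thursday, Mar 28, 2024.
Adding 15 calendar days to Mar 28, 2024 gives Apr 12, 2024, which is the last day of the consultation period.
Adding 28 calendar days to Apr 12, 2024 gives May 10, 2024, which is the date termination becomes effective.

May 10, 2024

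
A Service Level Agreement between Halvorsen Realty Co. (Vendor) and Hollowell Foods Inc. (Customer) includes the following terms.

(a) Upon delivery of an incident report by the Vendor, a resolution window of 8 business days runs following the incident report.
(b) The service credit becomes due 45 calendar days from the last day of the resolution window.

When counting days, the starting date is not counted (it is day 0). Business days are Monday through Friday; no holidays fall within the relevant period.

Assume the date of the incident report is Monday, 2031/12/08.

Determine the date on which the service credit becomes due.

From Monday, 2031/12/08, 8 business days (Dec 9, Dec 10, Dec 11, Dec 12, Dec 15, Dec 16, Dec 17, Dec 18, skipping weekends) brings us to Thursday, 2031/12/18, which is the last day of the resolution window.
The date on which the service credit becomes due: 2031/12/18 + 45 days = 2032/02/01.

2032/02/01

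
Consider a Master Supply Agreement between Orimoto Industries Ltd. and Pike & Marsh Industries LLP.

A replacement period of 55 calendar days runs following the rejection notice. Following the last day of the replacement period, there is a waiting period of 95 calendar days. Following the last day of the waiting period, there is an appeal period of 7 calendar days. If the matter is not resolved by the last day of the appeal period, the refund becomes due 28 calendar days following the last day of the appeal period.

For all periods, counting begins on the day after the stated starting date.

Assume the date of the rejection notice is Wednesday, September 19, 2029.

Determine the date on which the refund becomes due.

The last day of the replacement period: 55 calendar days after September 19, 2029 is November 13, 2029.
The last day of the waiting period: 95 calendar days after November 13, 2029 is February 16, 2030.
The last day of the appeal period: February 16, 2030 + 7 days = February 23, 2030.
The date on which the refund becomes due: 28 calendar days after February 23, 2030 is March 23, 2030.

March 23, 2030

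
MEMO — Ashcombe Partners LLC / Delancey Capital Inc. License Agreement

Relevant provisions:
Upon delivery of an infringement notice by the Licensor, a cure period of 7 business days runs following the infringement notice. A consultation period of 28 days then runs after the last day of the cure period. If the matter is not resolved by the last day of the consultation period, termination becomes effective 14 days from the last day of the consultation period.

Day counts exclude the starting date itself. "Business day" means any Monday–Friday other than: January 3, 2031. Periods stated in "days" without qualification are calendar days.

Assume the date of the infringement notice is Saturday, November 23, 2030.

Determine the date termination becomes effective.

January 14, 2031

The last day of the cure period: counting 7 business days from Saturday, November 23, 2030 (Nov 25, Nov 26, Nov 27, Nov 28, Nov 29, Dec 2, Dec 3, skipping weekends) reaches Tuesday, December 3, 2030.
The last day of the consultation period: December 3, 2030 + 28 days = December 31, 2030.
The date termination becomes effective: December 31, 2030 + 14 days = January 14, 2031.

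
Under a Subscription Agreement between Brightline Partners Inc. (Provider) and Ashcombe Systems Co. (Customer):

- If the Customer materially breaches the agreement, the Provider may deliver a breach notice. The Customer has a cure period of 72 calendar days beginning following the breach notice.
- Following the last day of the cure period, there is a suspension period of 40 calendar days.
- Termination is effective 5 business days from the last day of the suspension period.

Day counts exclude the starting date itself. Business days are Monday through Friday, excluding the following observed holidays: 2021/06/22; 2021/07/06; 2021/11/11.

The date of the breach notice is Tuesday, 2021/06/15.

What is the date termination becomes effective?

Adding 72 calendar days to 2021/06/15 gives 2021/08/26, which is the last day of the cure period.
Adding 40 calendar days to 2021/08/26 gives 2021/10/05, which is the last day of the suspension period.
The date termination becomes effective: 5 business days after Tuesday, 2021/10/05, skipping weekends — Oct 6, Oct 7, Oct 8, Oct 11, Oct 12 — lands on Tuesday, 2021/10/12.

2021/10/12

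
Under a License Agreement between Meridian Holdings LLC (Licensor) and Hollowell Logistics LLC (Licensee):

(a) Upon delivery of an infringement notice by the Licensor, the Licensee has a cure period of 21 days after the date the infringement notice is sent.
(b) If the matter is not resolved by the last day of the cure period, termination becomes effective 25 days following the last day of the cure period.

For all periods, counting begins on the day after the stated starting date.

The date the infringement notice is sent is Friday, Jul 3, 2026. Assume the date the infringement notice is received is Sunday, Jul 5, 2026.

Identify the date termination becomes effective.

Aug 18, 2026

Adding 21 calendar days to Jul 3, 2026 gives Jul 24, 2026, which is the last day of the cure period.
The date termination becomes effective: Jul 24, 2026 + 25 days = Aug 18, 2026.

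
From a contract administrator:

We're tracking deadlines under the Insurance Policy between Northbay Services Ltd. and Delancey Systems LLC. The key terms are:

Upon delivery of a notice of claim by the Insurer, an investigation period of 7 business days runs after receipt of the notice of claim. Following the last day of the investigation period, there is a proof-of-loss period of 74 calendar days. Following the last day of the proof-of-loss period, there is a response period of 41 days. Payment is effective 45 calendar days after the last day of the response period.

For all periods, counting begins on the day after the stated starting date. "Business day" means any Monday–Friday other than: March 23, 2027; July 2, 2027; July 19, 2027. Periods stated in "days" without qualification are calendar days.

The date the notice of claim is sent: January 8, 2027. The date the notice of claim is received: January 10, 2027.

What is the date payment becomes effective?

The last day of the investigation period: 7 business days after Sunday, January 10, 2027, skipping weekends — Jan 11, Jan 12, Jan 13, Jan 14, Jan 15, Jan 18, Jan 19 — lands on Tuesday, January 19, 2027.
The last day of the proof-of-loss period: January 19, 2027 + 74 days = April 3, 2027.
Adding 41 calendar days to April 3, 2027 gives May 14, 2027, which is the last day of the response period.
The date payment becomes effective: 45 calendar days after May 14, 2027 is June 28, 2027.

June 28, 2027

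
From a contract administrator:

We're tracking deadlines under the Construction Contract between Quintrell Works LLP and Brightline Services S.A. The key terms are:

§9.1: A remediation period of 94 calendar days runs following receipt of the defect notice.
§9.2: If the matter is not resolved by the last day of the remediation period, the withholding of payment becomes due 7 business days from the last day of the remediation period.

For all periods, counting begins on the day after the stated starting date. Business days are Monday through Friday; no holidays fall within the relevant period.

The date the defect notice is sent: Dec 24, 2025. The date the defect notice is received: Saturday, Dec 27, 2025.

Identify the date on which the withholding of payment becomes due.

The last day of the remediation period: Dec 27, 2025 + 94 days = Mar 31, 2026.
The date on which the withholding of payment becomes due: 7 business days after Tuesday, Mar 31, 2026, skipping weekends — Apr 1, Apr 2, Apr 3, Apr 6, Apr 7, Apr 8, Apr 9 — lands on Thursday, Apr 9, 2026.

Apr 9, 2026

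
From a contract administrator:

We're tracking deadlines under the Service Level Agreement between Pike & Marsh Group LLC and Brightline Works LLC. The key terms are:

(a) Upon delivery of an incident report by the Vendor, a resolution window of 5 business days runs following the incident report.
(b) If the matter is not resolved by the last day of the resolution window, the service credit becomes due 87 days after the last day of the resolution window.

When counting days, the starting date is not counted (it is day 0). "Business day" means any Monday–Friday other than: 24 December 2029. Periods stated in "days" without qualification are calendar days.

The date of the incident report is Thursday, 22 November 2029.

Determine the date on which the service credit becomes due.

From Thursday, 22 November 2029, 5 business days (Nov 23, Nov 26, Nov 27, Nov 28, Nov 29, skipping weekends) brings us to Thursday, 29 November 2029, which is the last day of the resolution window.
Adding 87 calendar days to 29 November 2029 gives 24 February 2030, which is the date on which the service credit becomes due.

24 February 2030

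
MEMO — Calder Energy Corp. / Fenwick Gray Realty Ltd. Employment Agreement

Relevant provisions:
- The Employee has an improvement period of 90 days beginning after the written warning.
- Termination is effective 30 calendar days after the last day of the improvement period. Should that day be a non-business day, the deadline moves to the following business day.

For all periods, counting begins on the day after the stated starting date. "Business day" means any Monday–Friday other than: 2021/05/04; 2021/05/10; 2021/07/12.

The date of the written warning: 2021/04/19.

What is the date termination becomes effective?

The last day of the improvement period: 90 calendar days after 2021/04/19 is 2021/07/18.
The date termination becomes effective: 2021/07/18 + 30 days = 2021/08/17. 2021/08/17 is a Tuesday and is not a listed holiday, so no roll-forward applies.

2021/08/17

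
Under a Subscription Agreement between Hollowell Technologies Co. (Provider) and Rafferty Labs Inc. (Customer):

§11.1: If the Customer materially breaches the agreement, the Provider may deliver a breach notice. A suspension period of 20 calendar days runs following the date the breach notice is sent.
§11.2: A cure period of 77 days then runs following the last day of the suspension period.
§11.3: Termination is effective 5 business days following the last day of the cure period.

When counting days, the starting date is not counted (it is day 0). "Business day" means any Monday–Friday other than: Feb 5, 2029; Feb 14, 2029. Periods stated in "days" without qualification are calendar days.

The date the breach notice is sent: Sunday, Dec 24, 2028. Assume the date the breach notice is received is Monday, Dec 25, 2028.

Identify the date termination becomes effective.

Apr 6, 2029

The last day of the suspension period: 20 calendar days after Dec 24, 2028 is Jan 13, 2029.
The last day of the cure period: 77 calendar days after Jan 13, 2029 is Mar 31, 2029.
The date termination becomes effective: counting 5 business days from Saturday, Mar 31, 2029 (Apr 2, Apr 3, Apr 4, Apr 5, Apr 6, skipping weekends) reaches Friday, Apr 6, 2029.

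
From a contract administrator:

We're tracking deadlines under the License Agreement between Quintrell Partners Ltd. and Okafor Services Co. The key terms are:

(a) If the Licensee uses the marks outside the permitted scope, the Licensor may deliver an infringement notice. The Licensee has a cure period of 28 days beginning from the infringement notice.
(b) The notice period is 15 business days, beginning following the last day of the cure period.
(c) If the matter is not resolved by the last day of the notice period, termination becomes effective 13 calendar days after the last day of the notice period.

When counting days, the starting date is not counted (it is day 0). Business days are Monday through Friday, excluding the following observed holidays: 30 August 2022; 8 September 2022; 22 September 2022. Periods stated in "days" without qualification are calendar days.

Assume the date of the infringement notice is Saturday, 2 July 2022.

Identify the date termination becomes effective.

The last day of the cure period: 2 July 2022 + 28 days = 30 July 2022.
The last day of the notice period: 15 business days after Saturday, 30 July 2022, skipping weekends — Aug 1, Aug 2, Aug 3, Aug 4, …, Aug 17, Aug 18, Aug 19 — lands on Friday, 19 August 2022.
The date termination becomes effective: 19 August 2022 + 13 days = 1 September 2022.

1 September 2022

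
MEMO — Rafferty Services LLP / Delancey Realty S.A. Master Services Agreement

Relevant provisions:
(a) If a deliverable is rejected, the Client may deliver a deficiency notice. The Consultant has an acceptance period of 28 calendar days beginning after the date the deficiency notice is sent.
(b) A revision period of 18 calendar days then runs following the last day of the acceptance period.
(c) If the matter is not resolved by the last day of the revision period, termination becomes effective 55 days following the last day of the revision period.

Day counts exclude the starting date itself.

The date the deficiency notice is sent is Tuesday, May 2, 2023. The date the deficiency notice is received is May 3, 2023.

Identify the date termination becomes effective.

The last day of the acceptance period: 28 calendar days after May 2, 2023 is May 30, 2023.
The last day of the revision period: May 30, 2023 + 18 days = Jun 17, 2023.
The date termination becomes effective: Jun 17, 2023 + 55 days = Aug 11, 2023.

Aug 11, 2023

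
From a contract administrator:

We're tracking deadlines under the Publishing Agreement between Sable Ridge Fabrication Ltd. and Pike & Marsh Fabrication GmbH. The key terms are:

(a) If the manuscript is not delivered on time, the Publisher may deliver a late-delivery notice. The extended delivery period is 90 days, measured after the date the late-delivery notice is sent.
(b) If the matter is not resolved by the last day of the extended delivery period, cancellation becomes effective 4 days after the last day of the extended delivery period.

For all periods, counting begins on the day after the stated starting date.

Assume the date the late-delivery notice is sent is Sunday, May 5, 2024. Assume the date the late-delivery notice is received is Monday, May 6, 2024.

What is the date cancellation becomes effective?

Aug 7, 2024

The last day of the extended delivery period: May 5, 2024 + 90 days = Aug 3, 2024.
The date cancellation becomes effective: Aug 3, 2024 + 4 days = Aug 7, 2024.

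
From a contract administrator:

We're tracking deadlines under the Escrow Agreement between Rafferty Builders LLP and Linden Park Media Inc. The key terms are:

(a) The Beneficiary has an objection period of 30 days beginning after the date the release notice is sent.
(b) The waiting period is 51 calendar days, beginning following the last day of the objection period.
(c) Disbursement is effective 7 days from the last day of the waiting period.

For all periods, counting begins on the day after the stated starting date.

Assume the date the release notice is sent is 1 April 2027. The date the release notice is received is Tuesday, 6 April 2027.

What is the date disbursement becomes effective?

The last day of the objection period: 30 calendar days after 1 April 2027 is 1 May 2027.
The last day of the waiting period: 1 May 2027 + 51 days = 21 June 2027.
The date disbursement becomes effective: 7 calendar days after 21 June 2027 is 28 June 2027.

28 June 2027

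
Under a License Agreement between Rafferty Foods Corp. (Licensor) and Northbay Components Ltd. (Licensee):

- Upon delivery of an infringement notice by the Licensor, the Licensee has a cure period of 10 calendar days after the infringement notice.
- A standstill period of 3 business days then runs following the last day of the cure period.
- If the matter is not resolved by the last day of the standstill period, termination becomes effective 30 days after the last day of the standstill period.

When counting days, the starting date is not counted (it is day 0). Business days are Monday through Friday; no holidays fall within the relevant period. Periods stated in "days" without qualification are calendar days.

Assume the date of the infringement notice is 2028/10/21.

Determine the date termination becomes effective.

Adding 10 calendar days to 2028/10/21 gives 2028/10/31, which is the last day of the cure period.
From Tuesday, 2028/10/31, 3 business days (Nov 1, Nov 2, Nov 3, skipping weekends) brings us to Friday, 2028/11/03, which is the last day of the standstill period.
The date termination becomes effective: 2028/11/03 + 30 days = 2028/12/03.

2028/12/03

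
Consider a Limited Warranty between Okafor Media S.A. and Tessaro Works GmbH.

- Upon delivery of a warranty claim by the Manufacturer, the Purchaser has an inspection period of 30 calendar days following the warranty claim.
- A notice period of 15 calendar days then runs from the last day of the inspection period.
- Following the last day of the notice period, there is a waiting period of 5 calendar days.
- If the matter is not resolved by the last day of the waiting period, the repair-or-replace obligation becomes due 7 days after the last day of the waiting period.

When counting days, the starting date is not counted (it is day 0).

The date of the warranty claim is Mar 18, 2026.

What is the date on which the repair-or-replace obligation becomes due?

Adding 30 calendar days to Mar 18, 2026 gives Apr 17, 2026, which is the last day of the inspection period.
Adding 15 calendar days to Apr 17, 2026 gives May 2, 2026, which is the last day of the notice period.
Adding 5 calendar days to May 2, 2026 gives May 7, 2026, which is the last day of the waiting period.
The date on which the repair-or-replace obligation becomes due: May 7, 2026 + 7 days = May 14, 2026.

May 14, 2026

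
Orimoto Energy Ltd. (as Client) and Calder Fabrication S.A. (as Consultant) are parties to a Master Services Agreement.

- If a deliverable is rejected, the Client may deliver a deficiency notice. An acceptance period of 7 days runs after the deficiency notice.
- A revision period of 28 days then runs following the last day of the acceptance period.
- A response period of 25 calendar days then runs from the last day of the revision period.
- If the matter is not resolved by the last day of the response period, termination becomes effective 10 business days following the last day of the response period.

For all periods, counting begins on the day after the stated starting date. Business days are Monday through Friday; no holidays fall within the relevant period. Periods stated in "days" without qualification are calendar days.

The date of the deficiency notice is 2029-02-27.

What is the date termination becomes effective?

2029-05-11

Adding 7 calendar days to 2029-02-27 gives 2029-03-06, which is the last day of the acceptance period.
The last day of the revision period: 28 calendar days after 2029-03-06 is 2029-04-03.
The last day of the response period: 2029-04-03 + 25 days = 2029-04-28.
The date termination becomes effective: 10 business days after Saturday, 2029-04-28, skipping weekends — Apr 30, May 1, May 2, May 3, May 4, May 7, May 8, May 9, May 10, May 11 — lands on Friday, 2029-05-11.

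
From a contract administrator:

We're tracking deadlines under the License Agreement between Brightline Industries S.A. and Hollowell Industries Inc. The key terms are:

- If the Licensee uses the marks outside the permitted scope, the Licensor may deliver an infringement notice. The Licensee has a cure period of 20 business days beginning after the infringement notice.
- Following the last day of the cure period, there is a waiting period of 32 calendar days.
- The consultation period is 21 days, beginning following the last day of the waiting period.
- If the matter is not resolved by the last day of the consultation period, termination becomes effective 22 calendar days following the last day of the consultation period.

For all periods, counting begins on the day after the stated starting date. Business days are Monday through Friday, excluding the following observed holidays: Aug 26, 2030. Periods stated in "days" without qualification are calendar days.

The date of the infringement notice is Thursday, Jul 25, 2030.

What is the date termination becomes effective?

The last day of the cure period: 20 business days after Thursday, Jul 25, 2030, skipping weekends — Jul 26, Jul 29, Jul 30, Jul 31, …, Aug 20, Aug 21, Aug 22 — lands on Thursday, Aug 22, 2030.
The last day of the waiting period: Aug 22, 2030 + 32 days = Sep 23, 2030.
The last day of the consultation period: Sep 23, 2030 + 21 days = Oct 14, 2030.
Adding 22 calendar days to Oct 14, 2030 gives Nov 5, 2030, which is the date termination becomes effective.

Nov 5, 2030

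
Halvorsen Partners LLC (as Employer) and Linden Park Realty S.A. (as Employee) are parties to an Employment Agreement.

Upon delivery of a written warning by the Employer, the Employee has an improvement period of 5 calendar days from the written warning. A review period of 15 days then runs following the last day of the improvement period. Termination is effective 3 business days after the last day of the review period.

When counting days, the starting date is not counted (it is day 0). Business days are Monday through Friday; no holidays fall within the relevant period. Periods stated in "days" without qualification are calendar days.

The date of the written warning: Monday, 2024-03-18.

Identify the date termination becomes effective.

Adding 5 calendar days to 2024-03-18 gives 2024-03-23, which is the last day of the improvement period.
The last day of the review period: 2024-03-23 + 15 days = 2024-04-07.
From Sunday, 2024-04-07, 3 business days (Apr 8, Apr 9, Apr 10, skipping weekends) brings us to Wednesday, 2024-04-10, which is the date termination becomes effective.

2024-04-10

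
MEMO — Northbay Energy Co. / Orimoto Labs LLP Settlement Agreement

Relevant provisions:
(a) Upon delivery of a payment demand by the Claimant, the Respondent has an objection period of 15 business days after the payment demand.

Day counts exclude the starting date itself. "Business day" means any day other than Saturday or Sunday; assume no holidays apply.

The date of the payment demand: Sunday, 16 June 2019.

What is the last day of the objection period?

The last day of the objection period: 15 business days after Sunday, 16 June 2019, skipping weekends — Jun 17, Jun 18, Jun 19, Jun 20, …, Jul 3, Jul 4, Jul 5 — lands on Friday, 5 July 2019.

5 July 2019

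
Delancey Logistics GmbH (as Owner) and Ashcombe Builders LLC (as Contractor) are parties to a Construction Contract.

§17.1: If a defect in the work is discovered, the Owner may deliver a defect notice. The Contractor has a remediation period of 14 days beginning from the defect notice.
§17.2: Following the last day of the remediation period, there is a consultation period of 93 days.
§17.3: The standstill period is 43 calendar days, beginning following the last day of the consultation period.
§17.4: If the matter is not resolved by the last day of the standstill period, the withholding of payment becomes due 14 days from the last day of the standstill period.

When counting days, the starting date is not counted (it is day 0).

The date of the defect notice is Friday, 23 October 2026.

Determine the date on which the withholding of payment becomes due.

The last day of the remediation period: 23 October 2026 + 14 days = 6 November 2026.
Adding 93 calendar days to 6 November 2026 gives 7 February 2027, which is the last day of the consultation period.
The last day of the standstill period: 43 calendar days after 7 February 2027 is 22 March 2027.
The date on which the withholding of payment becomes due: 14 calendar days after 22 March 2027 is 5 April 2027.

5 April 2027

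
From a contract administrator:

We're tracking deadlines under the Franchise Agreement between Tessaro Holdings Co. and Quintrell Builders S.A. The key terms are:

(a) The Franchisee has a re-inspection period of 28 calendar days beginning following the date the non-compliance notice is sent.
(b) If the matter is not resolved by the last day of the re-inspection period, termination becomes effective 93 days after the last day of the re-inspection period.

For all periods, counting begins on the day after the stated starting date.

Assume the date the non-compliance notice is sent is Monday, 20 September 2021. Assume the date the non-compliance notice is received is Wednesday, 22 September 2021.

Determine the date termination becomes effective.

19 January 2022

The last day of the re-inspection period: 20 September 2021 + 28 days = 18 October 2021.
The date termination becomes effective: 93 calendar days after 18 October 2021 is 19 January 2022.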